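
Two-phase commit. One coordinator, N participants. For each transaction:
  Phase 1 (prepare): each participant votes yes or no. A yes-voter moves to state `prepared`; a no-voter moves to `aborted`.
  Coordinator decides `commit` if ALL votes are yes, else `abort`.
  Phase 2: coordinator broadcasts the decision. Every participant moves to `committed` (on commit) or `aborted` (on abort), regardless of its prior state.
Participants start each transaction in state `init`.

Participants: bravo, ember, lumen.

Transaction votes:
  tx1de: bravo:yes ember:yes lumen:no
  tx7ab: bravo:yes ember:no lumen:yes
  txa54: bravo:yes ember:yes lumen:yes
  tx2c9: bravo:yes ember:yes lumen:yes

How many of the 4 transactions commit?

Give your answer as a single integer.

tx1de: no from lumen -> abort (commits=0)
tx7ab: no from ember -> abort (commits=0)
txa54: all yes -> commit (commits=1)
tx2c9: all yes -> commit (commits=2)

Answer: 2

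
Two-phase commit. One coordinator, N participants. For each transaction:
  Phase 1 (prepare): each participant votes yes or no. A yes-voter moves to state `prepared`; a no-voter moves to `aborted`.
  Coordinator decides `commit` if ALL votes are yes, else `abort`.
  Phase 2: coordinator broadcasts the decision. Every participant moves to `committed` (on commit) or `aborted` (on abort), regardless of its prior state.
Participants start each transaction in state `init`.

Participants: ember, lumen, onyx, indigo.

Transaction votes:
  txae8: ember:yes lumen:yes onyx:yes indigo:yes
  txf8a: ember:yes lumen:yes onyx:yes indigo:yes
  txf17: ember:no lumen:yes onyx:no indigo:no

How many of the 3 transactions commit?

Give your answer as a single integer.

Answer: 2

Derivation:
txae8: all yes -> commit (commits=1)
txf8a: all yes -> commit (commits=2)
txf17: no from ember, onyx, indigo -> abort (commits=2)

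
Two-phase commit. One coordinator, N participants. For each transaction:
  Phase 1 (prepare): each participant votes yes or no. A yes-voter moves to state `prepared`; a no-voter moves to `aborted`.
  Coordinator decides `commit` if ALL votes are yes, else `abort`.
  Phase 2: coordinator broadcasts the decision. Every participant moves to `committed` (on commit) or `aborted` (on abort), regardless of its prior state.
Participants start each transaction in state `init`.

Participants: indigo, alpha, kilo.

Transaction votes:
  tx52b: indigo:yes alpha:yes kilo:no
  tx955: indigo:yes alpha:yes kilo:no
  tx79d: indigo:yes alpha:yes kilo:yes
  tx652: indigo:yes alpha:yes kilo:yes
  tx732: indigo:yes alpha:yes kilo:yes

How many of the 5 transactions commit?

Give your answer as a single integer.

Answer: 3

Derivation:
tx52b: no from kilo -> abort (commits=0)
tx955: no from kilo -> abort (commits=0)
tx79d: all yes -> commit (commits=1)
tx652: all yes -> commit (commits=2)
tx732: all yes -> commit (commits=3)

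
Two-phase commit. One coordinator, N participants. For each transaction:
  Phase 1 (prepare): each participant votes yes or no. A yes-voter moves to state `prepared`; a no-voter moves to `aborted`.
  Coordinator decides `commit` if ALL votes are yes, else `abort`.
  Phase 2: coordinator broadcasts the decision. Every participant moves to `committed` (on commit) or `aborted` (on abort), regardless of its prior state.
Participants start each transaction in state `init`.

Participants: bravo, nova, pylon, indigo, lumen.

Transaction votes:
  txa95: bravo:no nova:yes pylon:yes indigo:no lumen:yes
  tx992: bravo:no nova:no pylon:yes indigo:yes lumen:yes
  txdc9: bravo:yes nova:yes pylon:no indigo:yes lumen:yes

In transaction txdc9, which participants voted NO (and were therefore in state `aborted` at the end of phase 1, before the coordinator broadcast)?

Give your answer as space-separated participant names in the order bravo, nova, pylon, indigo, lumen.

Txn txdc9 phase 1: bravo yes -> prepared; nova yes -> prepared; pylon no -> aborted; indigo yes -> prepared; lumen yes -> prepared

Answer: pylon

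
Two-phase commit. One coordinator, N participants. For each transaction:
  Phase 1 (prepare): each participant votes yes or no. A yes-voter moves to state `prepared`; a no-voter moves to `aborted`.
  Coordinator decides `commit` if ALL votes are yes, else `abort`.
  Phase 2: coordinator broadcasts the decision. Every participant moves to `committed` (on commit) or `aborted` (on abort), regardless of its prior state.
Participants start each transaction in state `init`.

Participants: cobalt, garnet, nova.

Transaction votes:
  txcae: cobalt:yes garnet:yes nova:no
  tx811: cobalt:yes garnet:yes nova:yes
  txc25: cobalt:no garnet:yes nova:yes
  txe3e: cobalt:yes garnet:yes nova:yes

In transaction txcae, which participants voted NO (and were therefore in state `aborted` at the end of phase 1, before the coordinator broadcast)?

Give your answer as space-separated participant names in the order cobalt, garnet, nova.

Answer: nova

Derivation:
Txn txcae phase 1: cobalt yes -> prepared; garnet yes -> prepared; nova no -> aborted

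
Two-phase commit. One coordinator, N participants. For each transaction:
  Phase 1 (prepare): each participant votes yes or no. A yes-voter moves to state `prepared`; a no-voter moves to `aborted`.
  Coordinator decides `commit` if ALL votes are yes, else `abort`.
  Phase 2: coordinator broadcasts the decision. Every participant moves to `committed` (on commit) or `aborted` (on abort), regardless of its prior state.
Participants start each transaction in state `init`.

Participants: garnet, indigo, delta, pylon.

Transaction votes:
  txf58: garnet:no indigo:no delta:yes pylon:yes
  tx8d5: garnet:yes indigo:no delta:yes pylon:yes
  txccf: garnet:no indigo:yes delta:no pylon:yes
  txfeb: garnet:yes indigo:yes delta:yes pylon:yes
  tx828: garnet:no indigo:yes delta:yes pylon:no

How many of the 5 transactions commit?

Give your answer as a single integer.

Answer: 1

Derivation:
txf58: no from garnet, indigo -> abort (commits=0)
tx8d5: no from indigo -> abort (commits=0)
txccf: no from garnet, delta -> abort (commits=0)
txfeb: all yes -> commit (commits=1)
tx828: no from garnet, pylon -> abort (commits=1)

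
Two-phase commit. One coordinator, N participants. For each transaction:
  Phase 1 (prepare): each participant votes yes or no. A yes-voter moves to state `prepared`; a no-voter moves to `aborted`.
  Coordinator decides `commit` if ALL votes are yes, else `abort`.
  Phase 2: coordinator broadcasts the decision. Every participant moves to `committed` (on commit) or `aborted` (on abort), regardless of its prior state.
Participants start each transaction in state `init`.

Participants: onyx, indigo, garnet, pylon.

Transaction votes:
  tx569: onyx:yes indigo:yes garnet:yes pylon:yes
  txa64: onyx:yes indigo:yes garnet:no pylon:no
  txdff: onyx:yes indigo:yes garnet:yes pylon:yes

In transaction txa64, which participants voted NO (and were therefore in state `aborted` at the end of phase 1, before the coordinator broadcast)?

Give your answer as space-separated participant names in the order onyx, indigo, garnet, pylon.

Txn txa64 phase 1: onyx yes -> prepared; indigo yes -> prepared; garnet no -> aborted; pylon no -> aborted

Answer: garnet pylon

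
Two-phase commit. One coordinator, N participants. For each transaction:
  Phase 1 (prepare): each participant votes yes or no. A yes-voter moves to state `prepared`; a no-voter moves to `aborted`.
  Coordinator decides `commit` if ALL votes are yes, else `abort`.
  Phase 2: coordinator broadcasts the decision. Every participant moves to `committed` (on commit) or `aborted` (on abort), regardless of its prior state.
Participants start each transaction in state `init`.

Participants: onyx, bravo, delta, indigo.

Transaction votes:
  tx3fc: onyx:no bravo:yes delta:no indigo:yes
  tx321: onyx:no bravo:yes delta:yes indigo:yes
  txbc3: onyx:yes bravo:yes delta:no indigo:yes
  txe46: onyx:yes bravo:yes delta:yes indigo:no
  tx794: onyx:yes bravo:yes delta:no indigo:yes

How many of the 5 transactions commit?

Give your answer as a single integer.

tx3fc: no from onyx, delta -> abort (commits=0)
tx321: no from onyx -> abort (commits=0)
txbc3: no from delta -> abort (commits=0)
txe46: no from indigo -> abort (commits=0)
tx794: no from delta -> abort (commits=0)

Answer: 0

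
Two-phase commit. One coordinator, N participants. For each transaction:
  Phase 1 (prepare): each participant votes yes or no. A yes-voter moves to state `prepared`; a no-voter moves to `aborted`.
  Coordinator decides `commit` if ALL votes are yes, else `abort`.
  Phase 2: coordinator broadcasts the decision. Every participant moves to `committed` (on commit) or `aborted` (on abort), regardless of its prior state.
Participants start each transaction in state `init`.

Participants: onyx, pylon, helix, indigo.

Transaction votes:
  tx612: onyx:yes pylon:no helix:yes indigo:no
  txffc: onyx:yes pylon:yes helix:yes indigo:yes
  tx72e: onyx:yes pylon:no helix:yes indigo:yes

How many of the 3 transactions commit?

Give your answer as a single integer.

tx612: no from pylon, indigo -> abort (commits=0)
txffc: all yes -> commit (commits=1)
tx72e: no from pylon -> abort (commits=1)

Answer: 1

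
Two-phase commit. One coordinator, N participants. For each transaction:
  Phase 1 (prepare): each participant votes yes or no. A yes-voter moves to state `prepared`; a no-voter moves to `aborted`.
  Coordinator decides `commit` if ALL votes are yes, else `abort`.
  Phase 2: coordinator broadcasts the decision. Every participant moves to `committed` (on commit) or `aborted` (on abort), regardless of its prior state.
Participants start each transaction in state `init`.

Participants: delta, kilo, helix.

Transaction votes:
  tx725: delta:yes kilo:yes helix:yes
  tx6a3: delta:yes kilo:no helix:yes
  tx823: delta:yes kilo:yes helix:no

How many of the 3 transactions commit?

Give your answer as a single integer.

Answer: 1

Derivation:
tx725: all yes -> commit (commits=1)
tx6a3: no from kilo -> abort (commits=1)
tx823: no from helix -> abort (commits=1)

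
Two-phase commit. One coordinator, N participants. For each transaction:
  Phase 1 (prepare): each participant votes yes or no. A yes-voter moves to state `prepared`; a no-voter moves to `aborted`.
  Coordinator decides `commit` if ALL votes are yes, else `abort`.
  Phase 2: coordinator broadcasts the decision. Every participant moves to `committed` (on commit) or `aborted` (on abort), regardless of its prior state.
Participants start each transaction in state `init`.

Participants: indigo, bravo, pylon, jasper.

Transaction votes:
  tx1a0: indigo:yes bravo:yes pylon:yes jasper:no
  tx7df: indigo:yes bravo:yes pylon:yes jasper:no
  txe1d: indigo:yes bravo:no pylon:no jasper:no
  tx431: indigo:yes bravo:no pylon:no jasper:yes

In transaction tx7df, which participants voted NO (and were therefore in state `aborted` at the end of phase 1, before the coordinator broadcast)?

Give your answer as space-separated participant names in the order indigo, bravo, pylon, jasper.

Answer: jasper

Derivation:
Txn tx7df phase 1: indigo yes -> prepared; bravo yes -> prepared; pylon yes -> prepared; jasper no -> aborted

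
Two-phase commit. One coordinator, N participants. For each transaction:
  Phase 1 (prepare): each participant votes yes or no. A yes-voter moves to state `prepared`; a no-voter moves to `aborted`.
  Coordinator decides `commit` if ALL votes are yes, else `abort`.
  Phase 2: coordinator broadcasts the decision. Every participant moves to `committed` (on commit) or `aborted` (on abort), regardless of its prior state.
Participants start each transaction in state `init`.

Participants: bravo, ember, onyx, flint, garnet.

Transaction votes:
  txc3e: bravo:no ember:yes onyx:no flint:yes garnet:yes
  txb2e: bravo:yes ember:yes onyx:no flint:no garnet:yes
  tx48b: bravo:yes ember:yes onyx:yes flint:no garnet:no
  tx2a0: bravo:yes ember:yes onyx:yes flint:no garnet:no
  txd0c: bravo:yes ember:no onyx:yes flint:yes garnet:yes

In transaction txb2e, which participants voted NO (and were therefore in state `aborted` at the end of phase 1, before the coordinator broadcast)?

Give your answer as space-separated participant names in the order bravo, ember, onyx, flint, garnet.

Answer: onyx flint

Derivation:
Txn txb2e phase 1: bravo yes -> prepared; ember yes -> prepared; onyx no -> aborted; flint no -> aborted; garnet yes -> prepared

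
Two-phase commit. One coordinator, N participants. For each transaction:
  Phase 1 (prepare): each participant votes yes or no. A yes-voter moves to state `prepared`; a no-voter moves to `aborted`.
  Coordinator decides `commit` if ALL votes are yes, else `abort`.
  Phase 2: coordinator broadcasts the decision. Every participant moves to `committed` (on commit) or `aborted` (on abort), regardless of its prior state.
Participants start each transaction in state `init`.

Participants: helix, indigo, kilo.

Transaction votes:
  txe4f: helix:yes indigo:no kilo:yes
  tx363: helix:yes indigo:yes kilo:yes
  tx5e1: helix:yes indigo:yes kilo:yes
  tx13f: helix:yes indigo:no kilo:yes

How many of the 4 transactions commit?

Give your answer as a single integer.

txe4f: no from indigo -> abort (commits=0)
tx363: all yes -> commit (commits=1)
tx5e1: all yes -> commit (commits=2)
tx13f: no from indigo -> abort (commits=2)

Answer: 2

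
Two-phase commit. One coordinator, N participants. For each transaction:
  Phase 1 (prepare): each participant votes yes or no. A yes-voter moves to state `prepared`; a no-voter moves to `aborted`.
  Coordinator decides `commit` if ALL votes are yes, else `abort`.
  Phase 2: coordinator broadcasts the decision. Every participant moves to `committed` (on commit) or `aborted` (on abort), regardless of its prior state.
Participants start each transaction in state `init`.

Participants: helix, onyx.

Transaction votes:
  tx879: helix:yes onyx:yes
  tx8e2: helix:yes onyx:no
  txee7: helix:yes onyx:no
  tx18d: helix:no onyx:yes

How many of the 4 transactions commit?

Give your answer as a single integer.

Answer: 1

Derivation:
tx879: all yes -> commit (commits=1)
tx8e2: no from onyx -> abort (commits=1)
txee7: no from onyx -> abort (commits=1)
tx18d: no from helix -> abort (commits=1)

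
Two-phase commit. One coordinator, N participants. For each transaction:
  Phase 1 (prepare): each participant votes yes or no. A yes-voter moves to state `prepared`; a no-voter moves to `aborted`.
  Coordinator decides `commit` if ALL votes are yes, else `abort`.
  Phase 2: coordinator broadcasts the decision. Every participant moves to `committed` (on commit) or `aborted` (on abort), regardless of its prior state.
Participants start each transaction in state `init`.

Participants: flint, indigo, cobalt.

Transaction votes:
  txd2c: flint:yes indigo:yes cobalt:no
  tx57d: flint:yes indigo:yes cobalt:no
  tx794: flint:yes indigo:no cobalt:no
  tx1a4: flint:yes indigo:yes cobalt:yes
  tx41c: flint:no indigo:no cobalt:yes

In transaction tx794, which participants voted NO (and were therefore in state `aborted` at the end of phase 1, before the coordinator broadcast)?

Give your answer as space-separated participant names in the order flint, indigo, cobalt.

Answer: indigo cobalt

Derivation:
Txn tx794 phase 1: flint yes -> prepared; indigo no -> aborted; cobalt no -> aborted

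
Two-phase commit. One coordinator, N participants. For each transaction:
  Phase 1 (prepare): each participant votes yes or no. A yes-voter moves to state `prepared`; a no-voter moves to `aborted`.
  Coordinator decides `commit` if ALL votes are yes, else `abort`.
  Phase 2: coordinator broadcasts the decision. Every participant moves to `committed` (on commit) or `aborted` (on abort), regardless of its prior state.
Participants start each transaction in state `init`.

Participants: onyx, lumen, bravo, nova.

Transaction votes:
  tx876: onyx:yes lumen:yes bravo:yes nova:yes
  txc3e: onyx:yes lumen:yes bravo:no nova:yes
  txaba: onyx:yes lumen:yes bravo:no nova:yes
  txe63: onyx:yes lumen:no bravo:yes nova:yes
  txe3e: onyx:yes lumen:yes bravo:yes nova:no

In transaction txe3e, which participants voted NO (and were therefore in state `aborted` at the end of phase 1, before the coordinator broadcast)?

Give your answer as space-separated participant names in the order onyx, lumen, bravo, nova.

Answer: nova

Derivation:
Txn txe3e phase 1: onyx yes -> prepared; lumen yes -> prepared; bravo yes -> prepared; nova no -> aborted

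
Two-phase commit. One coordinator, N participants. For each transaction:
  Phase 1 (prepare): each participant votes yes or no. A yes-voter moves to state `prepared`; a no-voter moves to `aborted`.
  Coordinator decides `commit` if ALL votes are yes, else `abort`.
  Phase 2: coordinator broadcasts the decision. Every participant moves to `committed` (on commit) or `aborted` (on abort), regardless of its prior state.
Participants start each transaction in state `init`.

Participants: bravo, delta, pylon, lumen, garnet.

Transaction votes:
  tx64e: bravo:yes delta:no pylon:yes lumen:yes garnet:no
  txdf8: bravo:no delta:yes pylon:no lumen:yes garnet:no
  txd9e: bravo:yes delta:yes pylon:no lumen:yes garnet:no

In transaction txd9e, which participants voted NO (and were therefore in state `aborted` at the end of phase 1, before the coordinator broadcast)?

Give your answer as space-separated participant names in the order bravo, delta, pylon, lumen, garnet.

Answer: pylon garnet

Derivation:
Txn txd9e phase 1: bravo yes -> prepared; delta yes -> prepared; pylon no -> aborted; lumen yes -> prepared; garnet no -> aborted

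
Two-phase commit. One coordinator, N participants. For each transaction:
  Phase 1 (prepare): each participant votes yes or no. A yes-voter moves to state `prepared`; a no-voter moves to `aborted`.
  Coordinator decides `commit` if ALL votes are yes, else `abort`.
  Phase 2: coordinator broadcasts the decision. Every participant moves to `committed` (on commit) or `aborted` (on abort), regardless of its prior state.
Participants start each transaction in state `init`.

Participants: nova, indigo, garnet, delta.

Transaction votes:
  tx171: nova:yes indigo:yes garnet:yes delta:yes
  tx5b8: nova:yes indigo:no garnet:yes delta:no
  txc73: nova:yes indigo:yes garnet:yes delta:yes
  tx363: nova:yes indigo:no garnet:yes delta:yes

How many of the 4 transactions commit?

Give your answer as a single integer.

Answer: 2

Derivation:
tx171: all yes -> commit (commits=1)
tx5b8: no from indigo, delta -> abort (commits=1)
txc73: all yes -> commit (commits=2)
tx363: no from indigo -> abort (commits=2)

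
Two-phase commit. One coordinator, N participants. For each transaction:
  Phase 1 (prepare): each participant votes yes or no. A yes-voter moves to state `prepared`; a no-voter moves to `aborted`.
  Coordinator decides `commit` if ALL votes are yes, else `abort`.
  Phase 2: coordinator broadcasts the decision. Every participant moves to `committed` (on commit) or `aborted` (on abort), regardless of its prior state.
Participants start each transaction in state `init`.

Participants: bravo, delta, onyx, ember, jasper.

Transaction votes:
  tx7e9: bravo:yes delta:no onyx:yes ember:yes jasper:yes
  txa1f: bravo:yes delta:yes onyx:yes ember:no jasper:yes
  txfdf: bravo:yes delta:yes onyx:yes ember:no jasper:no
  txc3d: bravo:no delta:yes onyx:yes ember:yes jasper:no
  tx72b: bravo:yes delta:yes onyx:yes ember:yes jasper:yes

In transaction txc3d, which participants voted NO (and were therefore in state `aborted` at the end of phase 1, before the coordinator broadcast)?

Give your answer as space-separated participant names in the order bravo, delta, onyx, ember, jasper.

Txn txc3d phase 1: bravo no -> aborted; delta yes -> prepared; onyx yes -> prepared; ember yes -> prepared; jasper no -> aborted

Answer: bravo jasper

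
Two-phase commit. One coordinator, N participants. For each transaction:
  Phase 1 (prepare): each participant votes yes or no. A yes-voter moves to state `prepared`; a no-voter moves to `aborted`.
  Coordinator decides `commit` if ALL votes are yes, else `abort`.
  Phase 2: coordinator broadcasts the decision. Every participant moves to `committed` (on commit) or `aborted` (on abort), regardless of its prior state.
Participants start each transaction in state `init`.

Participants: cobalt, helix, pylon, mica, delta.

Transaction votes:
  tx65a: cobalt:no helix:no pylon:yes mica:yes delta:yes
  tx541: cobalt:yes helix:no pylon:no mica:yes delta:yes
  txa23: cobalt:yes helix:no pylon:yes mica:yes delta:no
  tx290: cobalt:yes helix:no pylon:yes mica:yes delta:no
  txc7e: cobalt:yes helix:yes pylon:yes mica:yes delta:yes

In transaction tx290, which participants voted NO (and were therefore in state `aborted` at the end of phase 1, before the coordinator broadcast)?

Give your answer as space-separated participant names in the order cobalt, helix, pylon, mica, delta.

Txn tx290 phase 1: cobalt yes -> prepared; helix no -> aborted; pylon yes -> prepared; mica yes -> prepared; delta no -> aborted

Answer: helix delta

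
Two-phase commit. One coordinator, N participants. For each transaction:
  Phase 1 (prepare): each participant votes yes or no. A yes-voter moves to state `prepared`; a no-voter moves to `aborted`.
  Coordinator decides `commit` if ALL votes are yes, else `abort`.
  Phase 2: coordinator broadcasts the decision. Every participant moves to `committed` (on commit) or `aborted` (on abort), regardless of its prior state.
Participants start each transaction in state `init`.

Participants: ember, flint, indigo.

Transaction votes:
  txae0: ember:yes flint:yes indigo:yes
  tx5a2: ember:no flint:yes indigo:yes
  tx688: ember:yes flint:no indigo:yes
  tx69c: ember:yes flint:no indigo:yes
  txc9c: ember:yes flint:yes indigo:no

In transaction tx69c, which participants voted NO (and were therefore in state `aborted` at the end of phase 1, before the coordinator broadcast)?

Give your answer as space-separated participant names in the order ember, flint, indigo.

Txn tx69c phase 1: ember yes -> prepared; flint no -> aborted; indigo yes -> prepared

Answer: flint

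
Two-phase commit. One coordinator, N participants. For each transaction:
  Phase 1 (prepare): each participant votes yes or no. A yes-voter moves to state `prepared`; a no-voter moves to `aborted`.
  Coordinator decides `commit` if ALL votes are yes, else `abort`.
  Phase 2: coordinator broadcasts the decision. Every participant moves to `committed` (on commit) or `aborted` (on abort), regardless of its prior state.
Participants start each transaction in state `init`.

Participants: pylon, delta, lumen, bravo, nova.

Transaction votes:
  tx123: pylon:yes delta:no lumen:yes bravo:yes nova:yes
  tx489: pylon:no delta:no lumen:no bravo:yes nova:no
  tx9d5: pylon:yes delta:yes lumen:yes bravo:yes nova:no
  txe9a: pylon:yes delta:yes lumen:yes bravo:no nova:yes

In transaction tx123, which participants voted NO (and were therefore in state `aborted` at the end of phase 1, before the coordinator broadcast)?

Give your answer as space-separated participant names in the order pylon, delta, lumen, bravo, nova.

Answer: delta

Derivation:
Txn tx123 phase 1: pylon yes -> prepared; delta no -> aborted; lumen yes -> prepared; bravo yes -> prepared; nova yes -> prepared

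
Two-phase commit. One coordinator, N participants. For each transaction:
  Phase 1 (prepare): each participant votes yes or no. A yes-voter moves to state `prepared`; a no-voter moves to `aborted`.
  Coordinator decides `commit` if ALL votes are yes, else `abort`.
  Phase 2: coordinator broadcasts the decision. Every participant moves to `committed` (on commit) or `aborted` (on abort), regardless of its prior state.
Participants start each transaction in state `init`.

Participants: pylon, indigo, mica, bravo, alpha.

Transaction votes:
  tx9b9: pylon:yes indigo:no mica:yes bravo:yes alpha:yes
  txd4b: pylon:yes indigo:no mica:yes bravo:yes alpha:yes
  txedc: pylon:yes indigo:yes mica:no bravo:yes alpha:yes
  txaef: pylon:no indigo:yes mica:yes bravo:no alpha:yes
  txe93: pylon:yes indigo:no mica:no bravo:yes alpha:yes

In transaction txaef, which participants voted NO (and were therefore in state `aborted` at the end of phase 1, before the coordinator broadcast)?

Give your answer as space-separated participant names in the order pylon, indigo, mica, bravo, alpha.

Txn txaef phase 1: pylon no -> aborted; indigo yes -> prepared; mica yes -> prepared; bravo no -> aborted; alpha yes -> prepared

Answer: pylon bravo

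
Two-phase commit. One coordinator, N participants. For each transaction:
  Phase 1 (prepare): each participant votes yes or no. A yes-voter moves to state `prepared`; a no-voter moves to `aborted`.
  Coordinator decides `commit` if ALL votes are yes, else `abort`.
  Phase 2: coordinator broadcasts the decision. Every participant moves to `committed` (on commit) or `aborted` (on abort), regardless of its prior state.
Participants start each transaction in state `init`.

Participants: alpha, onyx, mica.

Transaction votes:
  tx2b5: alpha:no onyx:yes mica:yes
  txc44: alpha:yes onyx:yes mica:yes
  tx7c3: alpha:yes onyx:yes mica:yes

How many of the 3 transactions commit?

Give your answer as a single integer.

Answer: 2

Derivation:
tx2b5: no from alpha -> abort (commits=0)
txc44: all yes -> commit (commits=1)
tx7c3: all yes -> commit (commits=2)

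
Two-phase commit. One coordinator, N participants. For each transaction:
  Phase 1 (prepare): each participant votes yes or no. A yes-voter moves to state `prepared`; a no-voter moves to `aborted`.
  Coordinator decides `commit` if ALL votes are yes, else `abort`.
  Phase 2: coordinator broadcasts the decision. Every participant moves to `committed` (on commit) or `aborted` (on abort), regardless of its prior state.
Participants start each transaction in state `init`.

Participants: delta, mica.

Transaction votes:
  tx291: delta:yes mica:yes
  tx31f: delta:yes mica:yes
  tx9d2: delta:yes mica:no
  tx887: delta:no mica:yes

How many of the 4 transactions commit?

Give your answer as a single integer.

Answer: 2

Derivation:
tx291: all yes -> commit (commits=1)
tx31f: all yes -> commit (commits=2)
tx9d2: no from mica -> abort (commits=2)
tx887: no from delta -> abort (commits=2)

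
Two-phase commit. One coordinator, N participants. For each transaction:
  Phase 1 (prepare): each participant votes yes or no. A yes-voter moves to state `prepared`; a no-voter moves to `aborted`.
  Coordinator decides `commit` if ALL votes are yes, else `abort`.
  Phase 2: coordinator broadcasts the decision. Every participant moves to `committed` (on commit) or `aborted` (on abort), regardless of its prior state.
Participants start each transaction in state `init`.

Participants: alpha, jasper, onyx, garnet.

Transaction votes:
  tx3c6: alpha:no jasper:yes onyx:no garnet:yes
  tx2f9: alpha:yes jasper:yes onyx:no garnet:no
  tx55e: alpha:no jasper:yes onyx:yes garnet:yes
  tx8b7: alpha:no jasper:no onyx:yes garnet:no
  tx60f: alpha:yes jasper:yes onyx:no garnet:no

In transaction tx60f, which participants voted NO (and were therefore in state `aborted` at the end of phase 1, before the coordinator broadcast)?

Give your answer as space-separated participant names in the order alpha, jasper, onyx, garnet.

Txn tx60f phase 1: alpha yes -> prepared; jasper yes -> prepared; onyx no -> aborted; garnet no -> aborted

Answer: onyx garnet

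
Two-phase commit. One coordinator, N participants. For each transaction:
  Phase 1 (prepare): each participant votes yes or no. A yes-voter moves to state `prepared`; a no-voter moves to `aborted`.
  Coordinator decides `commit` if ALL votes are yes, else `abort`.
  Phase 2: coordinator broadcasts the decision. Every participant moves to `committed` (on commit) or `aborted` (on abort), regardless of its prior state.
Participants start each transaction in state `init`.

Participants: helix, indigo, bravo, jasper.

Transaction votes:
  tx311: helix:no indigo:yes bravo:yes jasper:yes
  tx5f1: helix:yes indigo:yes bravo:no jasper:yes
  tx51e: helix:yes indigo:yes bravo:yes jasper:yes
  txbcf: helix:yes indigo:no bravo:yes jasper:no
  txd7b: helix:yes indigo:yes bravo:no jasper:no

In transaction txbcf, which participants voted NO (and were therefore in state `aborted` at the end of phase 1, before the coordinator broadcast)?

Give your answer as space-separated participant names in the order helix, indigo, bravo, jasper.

Answer: indigo jasper

Derivation:
Txn txbcf phase 1: helix yes -> prepared; indigo no -> aborted; bravo yes -> prepared; jasper no -> aborted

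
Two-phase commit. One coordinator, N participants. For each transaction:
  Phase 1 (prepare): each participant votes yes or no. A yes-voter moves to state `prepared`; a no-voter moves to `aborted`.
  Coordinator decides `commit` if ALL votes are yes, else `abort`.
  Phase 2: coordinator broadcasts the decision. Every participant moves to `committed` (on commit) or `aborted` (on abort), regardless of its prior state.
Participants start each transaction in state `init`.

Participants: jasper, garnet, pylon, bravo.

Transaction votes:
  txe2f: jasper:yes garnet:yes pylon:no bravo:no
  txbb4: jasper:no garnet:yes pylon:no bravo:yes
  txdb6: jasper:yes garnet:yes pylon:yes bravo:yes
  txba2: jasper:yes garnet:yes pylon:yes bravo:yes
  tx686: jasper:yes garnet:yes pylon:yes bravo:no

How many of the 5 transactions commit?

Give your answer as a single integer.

txe2f: no from pylon, bravo -> abort (commits=0)
txbb4: no from jasper, pylon -> abort (commits=0)
txdb6: all yes -> commit (commits=1)
txba2: all yes -> commit (commits=2)
tx686: no from bravo -> abort (commits=2)

Answer: 2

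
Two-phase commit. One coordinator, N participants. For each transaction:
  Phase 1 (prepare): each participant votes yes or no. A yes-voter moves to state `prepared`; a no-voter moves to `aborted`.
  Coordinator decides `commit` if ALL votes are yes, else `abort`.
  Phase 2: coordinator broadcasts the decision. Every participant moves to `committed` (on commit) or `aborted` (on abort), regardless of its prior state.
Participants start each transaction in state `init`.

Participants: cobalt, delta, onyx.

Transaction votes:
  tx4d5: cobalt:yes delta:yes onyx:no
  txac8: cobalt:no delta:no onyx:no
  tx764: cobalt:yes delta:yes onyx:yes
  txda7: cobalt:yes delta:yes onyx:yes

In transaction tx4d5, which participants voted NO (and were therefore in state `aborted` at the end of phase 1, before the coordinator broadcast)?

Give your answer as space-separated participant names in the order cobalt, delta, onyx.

Answer: onyx

Derivation:
Txn tx4d5 phase 1: cobalt yes -> prepared; delta yes -> prepared; onyx no -> aborted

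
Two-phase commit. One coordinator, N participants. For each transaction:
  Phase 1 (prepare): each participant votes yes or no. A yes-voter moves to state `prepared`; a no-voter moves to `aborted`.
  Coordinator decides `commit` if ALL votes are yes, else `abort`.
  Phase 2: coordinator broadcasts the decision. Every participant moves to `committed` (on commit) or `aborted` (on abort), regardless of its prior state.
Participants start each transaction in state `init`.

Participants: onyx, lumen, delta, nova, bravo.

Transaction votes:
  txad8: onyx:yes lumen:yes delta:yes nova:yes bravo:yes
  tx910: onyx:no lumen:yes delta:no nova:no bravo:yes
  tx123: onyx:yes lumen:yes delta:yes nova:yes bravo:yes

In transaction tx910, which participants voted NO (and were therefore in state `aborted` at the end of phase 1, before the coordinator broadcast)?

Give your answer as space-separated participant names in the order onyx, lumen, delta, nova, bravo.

Txn tx910 phase 1: onyx no -> aborted; lumen yes -> prepared; delta no -> aborted; nova no -> aborted; bravo yes -> prepared

Answer: onyx delta nova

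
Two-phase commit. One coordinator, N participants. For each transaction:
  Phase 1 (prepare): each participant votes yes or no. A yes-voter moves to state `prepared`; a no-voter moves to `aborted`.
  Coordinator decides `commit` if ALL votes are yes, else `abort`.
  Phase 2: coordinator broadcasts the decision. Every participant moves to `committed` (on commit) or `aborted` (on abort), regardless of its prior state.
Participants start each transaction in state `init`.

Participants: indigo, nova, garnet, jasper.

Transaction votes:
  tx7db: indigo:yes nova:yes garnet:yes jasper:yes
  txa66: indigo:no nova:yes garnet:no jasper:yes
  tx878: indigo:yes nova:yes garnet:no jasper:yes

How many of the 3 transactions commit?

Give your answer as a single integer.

tx7db: all yes -> commit (commits=1)
txa66: no from indigo, garnet -> abort (commits=1)
tx878: no from garnet -> abort (commits=1)

Answer: 1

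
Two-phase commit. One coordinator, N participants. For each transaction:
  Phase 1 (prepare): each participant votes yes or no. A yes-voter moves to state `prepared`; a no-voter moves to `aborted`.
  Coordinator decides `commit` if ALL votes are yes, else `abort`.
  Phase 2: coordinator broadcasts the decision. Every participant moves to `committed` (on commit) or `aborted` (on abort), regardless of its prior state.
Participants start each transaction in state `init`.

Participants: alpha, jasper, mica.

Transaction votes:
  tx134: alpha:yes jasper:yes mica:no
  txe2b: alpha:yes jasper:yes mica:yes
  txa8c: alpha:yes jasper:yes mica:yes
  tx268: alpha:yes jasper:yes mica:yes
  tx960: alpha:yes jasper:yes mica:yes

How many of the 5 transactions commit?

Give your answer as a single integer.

Answer: 4

Derivation:
tx134: no from mica -> abort (commits=0)
txe2b: all yes -> commit (commits=1)
txa8c: all yes -> commit (commits=2)
tx268: all yes -> commit (commits=3)
tx960: all yes -> commit (commits=4)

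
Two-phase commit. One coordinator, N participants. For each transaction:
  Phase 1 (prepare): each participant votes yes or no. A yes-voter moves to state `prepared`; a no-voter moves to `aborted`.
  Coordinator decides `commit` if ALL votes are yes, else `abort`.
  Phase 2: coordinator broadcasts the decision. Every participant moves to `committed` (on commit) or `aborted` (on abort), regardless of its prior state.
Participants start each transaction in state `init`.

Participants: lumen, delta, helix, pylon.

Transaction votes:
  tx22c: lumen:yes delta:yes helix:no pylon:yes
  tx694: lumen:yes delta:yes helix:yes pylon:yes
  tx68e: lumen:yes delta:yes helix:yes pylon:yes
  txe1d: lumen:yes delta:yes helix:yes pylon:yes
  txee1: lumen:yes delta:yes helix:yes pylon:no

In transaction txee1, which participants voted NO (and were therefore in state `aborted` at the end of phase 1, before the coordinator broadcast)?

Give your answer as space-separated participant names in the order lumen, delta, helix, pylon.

Txn txee1 phase 1: lumen yes -> prepared; delta yes -> prepared; helix yes -> prepared; pylon no -> aborted

Answer: pylon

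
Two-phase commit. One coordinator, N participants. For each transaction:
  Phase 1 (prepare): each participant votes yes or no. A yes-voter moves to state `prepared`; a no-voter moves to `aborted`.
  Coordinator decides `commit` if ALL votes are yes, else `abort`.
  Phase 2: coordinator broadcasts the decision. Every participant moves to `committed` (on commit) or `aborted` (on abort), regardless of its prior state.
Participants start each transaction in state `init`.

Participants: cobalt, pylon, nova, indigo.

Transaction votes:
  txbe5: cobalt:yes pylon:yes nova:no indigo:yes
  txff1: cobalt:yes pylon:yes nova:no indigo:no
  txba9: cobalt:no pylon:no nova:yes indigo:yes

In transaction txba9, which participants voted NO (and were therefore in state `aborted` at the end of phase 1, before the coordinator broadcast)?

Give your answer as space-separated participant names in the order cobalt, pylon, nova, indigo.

Txn txba9 phase 1: cobalt no -> aborted; pylon no -> aborted; nova yes -> prepared; indigo yes -> prepared

Answer: cobalt pylon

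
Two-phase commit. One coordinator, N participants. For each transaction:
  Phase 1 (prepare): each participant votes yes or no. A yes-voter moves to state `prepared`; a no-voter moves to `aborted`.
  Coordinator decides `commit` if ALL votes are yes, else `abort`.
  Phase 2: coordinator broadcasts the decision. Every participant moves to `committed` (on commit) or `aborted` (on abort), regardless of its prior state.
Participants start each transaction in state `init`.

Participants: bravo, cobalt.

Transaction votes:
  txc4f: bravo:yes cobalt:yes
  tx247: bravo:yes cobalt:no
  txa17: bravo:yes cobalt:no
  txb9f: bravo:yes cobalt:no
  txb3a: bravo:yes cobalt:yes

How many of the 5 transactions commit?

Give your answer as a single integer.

txc4f: all yes -> commit (commits=1)
tx247: no from cobalt -> abort (commits=1)
txa17: no from cobalt -> abort (commits=1)
txb9f: no from cobalt -> abort (commits=1)
txb3a: all yes -> commit (commits=2)

Answer: 2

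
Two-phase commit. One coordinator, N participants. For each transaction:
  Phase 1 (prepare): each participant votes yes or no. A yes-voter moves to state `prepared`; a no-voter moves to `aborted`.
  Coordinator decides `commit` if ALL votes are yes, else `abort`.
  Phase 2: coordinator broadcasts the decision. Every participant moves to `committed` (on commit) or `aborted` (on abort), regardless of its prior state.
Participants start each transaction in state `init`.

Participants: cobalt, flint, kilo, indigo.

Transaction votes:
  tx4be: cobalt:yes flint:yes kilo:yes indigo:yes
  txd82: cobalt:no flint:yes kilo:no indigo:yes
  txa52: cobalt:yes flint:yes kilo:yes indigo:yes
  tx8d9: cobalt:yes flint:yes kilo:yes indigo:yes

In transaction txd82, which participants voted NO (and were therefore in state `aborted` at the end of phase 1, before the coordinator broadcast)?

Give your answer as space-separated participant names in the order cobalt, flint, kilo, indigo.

Txn txd82 phase 1: cobalt no -> aborted; flint yes -> prepared; kilo no -> aborted; indigo yes -> prepared

Answer: cobalt kilo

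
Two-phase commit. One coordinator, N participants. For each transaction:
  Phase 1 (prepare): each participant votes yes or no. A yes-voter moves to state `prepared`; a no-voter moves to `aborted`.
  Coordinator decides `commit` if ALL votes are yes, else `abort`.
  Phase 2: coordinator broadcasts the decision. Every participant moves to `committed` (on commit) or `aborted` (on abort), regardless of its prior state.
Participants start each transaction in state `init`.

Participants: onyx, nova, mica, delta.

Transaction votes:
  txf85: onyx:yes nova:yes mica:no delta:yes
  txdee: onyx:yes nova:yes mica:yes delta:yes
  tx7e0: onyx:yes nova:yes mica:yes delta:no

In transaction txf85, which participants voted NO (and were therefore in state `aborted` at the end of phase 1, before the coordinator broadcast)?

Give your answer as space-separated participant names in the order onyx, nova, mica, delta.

Txn txf85 phase 1: onyx yes -> prepared; nova yes -> prepared; mica no -> aborted; delta yes -> prepared

Answer: mica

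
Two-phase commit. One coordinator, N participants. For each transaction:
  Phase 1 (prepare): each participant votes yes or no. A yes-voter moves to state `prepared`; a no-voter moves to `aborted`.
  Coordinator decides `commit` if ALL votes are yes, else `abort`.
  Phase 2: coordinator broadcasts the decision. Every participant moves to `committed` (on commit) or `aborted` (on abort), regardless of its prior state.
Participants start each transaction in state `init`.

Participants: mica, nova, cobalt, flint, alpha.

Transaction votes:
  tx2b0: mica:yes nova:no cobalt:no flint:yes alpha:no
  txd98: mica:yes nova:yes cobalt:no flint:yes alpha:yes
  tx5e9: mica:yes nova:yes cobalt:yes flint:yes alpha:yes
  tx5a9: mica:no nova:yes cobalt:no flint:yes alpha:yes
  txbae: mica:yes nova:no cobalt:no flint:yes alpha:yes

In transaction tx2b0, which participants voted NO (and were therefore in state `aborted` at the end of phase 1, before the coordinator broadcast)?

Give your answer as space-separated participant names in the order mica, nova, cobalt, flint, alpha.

Answer: nova cobalt alpha

Derivation:
Txn tx2b0 phase 1: mica yes -> prepared; nova no -> aborted; cobalt no -> aborted; flint yes -> prepared; alpha no -> aborted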